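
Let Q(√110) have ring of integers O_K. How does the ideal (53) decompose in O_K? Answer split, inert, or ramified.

splits completely

d = 110 ≡ 2 (mod 4), so O_K = ℤ[√110] and disc(K) = 4d = 440.
Since gcd(53, 440) = 1 the prime 53 does not ramify.
Legendre symbol by Euler's criterion: (110/53) ≡ 110^26 ≡ 1 (mod 53), i.e. (110/53) = 1.
Legendre symbol 1 ⇒ 53 is split.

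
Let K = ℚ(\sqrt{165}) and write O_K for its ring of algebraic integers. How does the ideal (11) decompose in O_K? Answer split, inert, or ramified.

165 mod 4 = 1, hence disc K = 165 and O_K = ℤ[(1+√165)/2].
Ramification test: 11 | 165. The prime 11 ramifies in K.

p ramifies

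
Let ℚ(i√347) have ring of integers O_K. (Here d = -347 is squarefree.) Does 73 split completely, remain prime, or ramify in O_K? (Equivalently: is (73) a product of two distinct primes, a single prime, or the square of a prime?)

73 splits in O_K

d = -347 ≡ 1 (mod 4), so O_K = ℤ[(1+√-347)/2] and disc(K) = d = -347.
73 ∤ -347, so 73 is unramified.
(-347/73) = 18^36 mod 73 = 1, giving Legendre symbol 1.
Legendre symbol 1 ⇒ 73 is split.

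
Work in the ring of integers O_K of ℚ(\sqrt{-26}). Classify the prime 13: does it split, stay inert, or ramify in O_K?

-26 mod 4 = 2, hence disc K = 4·(-26) = -104 and O_K = ℤ[√-26].
disc(K) = -104 = 13·(-8), so p = 13 is ramified.

13 is ramified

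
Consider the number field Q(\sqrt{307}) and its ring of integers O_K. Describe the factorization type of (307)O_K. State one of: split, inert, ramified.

307 mod 4 = 3, hence disc K = 4·307 = 1228 and O_K = ℤ[√307].
disc(K) = 1228 = 307·4, so p = 307 is ramified.

p ramifies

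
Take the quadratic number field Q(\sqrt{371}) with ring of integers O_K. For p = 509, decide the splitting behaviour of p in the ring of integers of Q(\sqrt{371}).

split

Since 371 ≢ 1 mod 4, the ring of integers is ℤ[√371] with discriminant 4·371 = 1484.
Since gcd(509, 1484) = 1 the prime 509 does not ramify.
Compute (371/509) via Euler: 371^((509-1)/2) mod 509 = 1, so (371/509) = 1.
d is a quadratic residue mod p, hence 509 splits in O_K.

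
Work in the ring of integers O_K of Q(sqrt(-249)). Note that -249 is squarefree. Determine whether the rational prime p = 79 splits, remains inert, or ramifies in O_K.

split

-249 mod 4 = 3, hence disc K = 4·(-249) = -996 and O_K = ℤ[√-249].
disc(K) = -996 is not divisible by 79; 79 is unramified.
Euler's criterion: (-249)^39 mod 79 = 1. Thus (-249|79) = 1.
Legendre symbol 1 ⇒ 79 is split.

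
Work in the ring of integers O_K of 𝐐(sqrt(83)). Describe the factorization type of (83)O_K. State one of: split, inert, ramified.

p ramifies

d = 83 ≡ 3 (mod 4), so O_K = ℤ[√83] and disc(K) = 4d = 332.
disc(K) = 332 = 83·4, so p = 83 is ramified.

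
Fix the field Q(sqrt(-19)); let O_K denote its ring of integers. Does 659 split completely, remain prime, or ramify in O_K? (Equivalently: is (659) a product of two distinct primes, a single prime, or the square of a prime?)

remains prime (inert)

Since -19 ≡ 1 mod 4, the ring of integers is ℤ[(1+√-19)/2] with discriminant -19.
659 ∤ -19, so 659 is unramified.
Legendre symbol by Euler's criterion: (-19/659) ≡ (-19)^329 ≡ 658 (mod 659), i.e. (-19/659) = -1.
(-19/659) = -1, so 659 is inert.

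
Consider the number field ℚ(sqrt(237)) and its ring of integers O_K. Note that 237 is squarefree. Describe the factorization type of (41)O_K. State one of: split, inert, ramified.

split — (41) = 𝔭₁𝔭₂ with 𝔭₁ ≠ 𝔭₂

d = 237 ≡ 1 (mod 4), so O_K = ℤ[(1+√237)/2] and disc(K) = d = 237.
disc(K) = 237 is not divisible by 41; 41 is unramified.
(237/41) = 32^20 mod 41 = 1, giving Legendre symbol 1.
d is a quadratic residue mod p, hence 41 splits in O_K.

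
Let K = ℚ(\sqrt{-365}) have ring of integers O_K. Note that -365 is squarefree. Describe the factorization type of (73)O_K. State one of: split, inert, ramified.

p ramifies

-365 mod 4 = 3, hence disc K = 4·(-365) = -1460 and O_K = ℤ[√-365].
73 divides disc(K) = -1460, so 73 ramifies.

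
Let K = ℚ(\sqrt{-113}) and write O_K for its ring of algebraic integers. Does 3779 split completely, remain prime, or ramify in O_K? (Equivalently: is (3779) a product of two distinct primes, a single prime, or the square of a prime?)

d = -113 ≡ 3 (mod 4), so O_K = ℤ[√-113] and disc(K) = 4d = -452.
3779 ∤ -452, so 3779 is unramified.
(-113/3779) = 3666^1889 mod 3779 = 3778, giving Legendre symbol -1.
(-113/3779) = -1, so 3779 is inert.

3779 remains inert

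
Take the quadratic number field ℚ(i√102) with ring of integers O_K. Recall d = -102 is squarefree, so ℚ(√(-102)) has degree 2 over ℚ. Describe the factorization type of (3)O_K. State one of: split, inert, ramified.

ramified — (3) = 𝔭²

Since -102 ≢ 1 mod 4, the ring of integers is ℤ[√-102] with discriminant 4·(-102) = -408.
Ramification test: 3 | -408. The prime 3 ramifies in K.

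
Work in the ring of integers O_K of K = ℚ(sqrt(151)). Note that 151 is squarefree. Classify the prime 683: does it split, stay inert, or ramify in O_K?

Since 151 ≢ 1 mod 4, the ring of integers is ℤ[√151] with discriminant 4·151 = 604.
disc(K) = 604 is not divisible by 683; 683 is unramified.
Euler's criterion: 151^341 mod 683 = 1. Thus (151|683) = 1.
Legendre symbol 1 ⇒ 683 is split.

683 splits in O_K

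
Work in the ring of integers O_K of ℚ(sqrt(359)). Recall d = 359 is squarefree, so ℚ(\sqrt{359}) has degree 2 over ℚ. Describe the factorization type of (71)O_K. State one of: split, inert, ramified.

71 splits in O_K

d = 359 ≡ 3 (mod 4), so O_K = ℤ[√359] and disc(K) = 4d = 1436.
disc(K) = 1436 is not divisible by 71; 71 is unramified.
Compute (359/71) via Euler: 4^((71-1)/2) mod 71 = 1, so (359/71) = 1.
(359/71) = 1, so 71 splits.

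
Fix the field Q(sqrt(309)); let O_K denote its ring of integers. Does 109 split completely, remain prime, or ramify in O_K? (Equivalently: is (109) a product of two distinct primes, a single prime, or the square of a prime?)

inert

Since 309 ≡ 1 mod 4, the ring of integers is ℤ[(1+√309)/2] with discriminant 309.
109 ∤ 309, so 109 is unramified.
(309/109) = 91^54 mod 109 = 108, giving Legendre symbol -1.
d is a non-residue mod p, hence 109 remains inert in O_K.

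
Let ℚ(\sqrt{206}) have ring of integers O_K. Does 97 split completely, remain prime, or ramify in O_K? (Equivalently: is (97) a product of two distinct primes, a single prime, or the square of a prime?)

97 splits in O_K

206 mod 4 = 2, hence disc K = 4·206 = 824 and O_K = ℤ[√206].
97 ∤ 824, so 97 is unramified.
Euler's criterion: 206^48 mod 97 = 1. Thus (206|97) = 1.
d is a quadratic residue mod p, hence 97 splits in O_K.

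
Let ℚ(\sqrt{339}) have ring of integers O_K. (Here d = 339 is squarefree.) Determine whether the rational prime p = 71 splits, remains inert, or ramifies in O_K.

inert

Since 339 ≢ 1 mod 4, the ring of integers is ℤ[√339] with discriminant 4·339 = 1356.
71 ∤ 1356, so 71 is unramified.
Legendre symbol by Euler's criterion: (339/71) ≡ 339^35 ≡ 70 (mod 71), i.e. (339/71) = -1.
Legendre symbol -1 ⇒ 71 is inert.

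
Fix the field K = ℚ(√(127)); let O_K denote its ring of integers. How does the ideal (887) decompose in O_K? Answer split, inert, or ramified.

Since 127 ≢ 1 mod 4, the ring of integers is ℤ[√127] with discriminant 4·127 = 508.
Since gcd(887, 508) = 1 the prime 887 does not ramify.
(127/887) = 127^443 mod 887 = 1, giving Legendre symbol 1.
d is a quadratic residue mod p, hence 887 splits in O_K.

splits completely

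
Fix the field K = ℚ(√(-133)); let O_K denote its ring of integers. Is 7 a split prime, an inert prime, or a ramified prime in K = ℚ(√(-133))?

p ramifies

Since -133 ≢ 1 mod 4, the ring of integers is ℤ[√-133] with discriminant 4·(-133) = -532.
Ramification test: 7 | -532. The prime 7 ramifies in K.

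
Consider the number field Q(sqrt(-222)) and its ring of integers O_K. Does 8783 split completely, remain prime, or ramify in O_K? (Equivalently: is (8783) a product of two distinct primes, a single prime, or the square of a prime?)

-222 mod 4 = 2, hence disc K = 4·(-222) = -888 and O_K = ℤ[√-222].
8783 ∤ -888, so 8783 is unramified.
Compute (-222/8783) via Euler: 8561^((8783-1)/2) mod 8783 = 1, so (-222/8783) = 1.
(-222/8783) = 1, so 8783 splits.

splits completely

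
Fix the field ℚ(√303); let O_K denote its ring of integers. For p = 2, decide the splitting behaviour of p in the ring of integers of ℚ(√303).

Since 303 ≢ 1 mod 4, the ring of integers is ℤ[√303] with discriminant 4·303 = 1212.
2 divides disc(K) = 1212, so 2 ramifies.

p ramifies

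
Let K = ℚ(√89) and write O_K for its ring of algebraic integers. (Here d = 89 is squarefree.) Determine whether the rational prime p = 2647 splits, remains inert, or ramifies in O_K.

inert — (2647) stays prime in O_K

89 mod 4 = 1, hence disc K = 89 and O_K = ℤ[(1+√89)/2].
2647 ∤ 89, so 2647 is unramified.
Euler's criterion: 89^1323 mod 2647 = 2646. Thus (89|2647) = -1.
Legendre symbol -1 ⇒ 2647 is inert.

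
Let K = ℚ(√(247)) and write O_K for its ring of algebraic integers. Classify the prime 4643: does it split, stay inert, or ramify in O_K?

Since 247 ≢ 1 mod 4, the ring of integers is ℤ[√247] with discriminant 4·247 = 988.
disc(K) = 988 is not divisible by 4643; 4643 is unramified.
Compute (247/4643) via Euler: 247^((4643-1)/2) mod 4643 = 1, so (247/4643) = 1.
Legendre symbol 1 ⇒ 4643 is split.

split — (4643) = 𝔭₁𝔭₂ with 𝔭₁ ≠ 𝔭₂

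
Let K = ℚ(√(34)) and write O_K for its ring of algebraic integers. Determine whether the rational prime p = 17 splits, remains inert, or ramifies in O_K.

d = 34 ≡ 2 (mod 4), so O_K = ℤ[√34] and disc(K) = 4d = 136.
Ramification test: 17 | 136. The prime 17 ramifies in K.

ramified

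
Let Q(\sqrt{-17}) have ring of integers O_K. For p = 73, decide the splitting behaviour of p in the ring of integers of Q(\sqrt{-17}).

d = -17 ≡ 3 (mod 4), so O_K = ℤ[√-17] and disc(K) = 4d = -68.
Since gcd(73, -68) = 1 the prime 73 does not ramify.
(-17/73) = 56^36 mod 73 = 72, giving Legendre symbol -1.
d is a non-residue mod p, hence 73 remains inert in O_K.

p is inert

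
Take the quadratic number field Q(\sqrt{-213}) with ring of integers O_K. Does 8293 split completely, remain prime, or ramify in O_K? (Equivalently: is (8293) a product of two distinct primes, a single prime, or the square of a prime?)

splits completely

d = -213 ≡ 3 (mod 4), so O_K = ℤ[√-213] and disc(K) = 4d = -852.
disc(K) = -852 is not divisible by 8293; 8293 is unramified.
Legendre symbol by Euler's criterion: (-213/8293) ≡ (-213)^4146 ≡ 1 (mod 8293), i.e. (-213/8293) = 1.
d is a quadratic residue mod p, hence 8293 splits in O_K.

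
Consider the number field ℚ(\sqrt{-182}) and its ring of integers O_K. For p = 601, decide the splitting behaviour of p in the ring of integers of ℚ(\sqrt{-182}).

601 remains inert

Since -182 ≢ 1 mod 4, the ring of integers is ℤ[√-182] with discriminant 4·(-182) = -728.
Since gcd(601, -728) = 1 the prime 601 does not ramify.
Legendre symbol by Euler's criterion: (-182/601) ≡ (-182)^300 ≡ 600 (mod 601), i.e. (-182/601) = -1.
Legendre symbol -1 ⇒ 601 is inert.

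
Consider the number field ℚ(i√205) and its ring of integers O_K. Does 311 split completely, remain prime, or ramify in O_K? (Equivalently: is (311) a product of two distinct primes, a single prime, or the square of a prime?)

-205 mod 4 = 3, hence disc K = 4·(-205) = -820 and O_K = ℤ[√-205].
311 ∤ -820, so 311 is unramified.
(-205/311) = 106^155 mod 311 = 1, giving Legendre symbol 1.
Legendre symbol 1 ⇒ 311 is split.

splits completely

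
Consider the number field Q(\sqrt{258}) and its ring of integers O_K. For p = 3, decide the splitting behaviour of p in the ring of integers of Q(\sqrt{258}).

p ramifies

d = 258 ≡ 2 (mod 4), so O_K = ℤ[√258] and disc(K) = 4d = 1032.
Ramification test: 3 | 1032. The prime 3 ramifies in K.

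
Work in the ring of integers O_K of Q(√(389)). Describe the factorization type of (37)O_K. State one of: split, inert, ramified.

Since 389 ≡ 1 mod 4, the ring of integers is ℤ[(1+√389)/2] with discriminant 389.
37 ∤ 389, so 37 is unramified.
Compute (389/37) via Euler: 19^((37-1)/2) mod 37 = 36, so (389/37) = -1.
Legendre symbol -1 ⇒ 37 is inert.

inert — (37) stays prime in O_K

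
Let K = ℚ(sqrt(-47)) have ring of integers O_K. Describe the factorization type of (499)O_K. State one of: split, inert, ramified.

d = -47 ≡ 1 (mod 4), so O_K = ℤ[(1+√-47)/2] and disc(K) = d = -47.
499 ∤ -47, so 499 is unramified.
Euler's criterion: (-47)^249 mod 499 = 498. Thus (-47|499) = -1.
d is a non-residue mod p, hence 499 remains inert in O_K.

inert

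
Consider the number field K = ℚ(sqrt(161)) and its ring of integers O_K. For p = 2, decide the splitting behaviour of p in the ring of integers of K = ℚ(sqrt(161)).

161 mod 4 = 1, hence disc K = 161 and O_K = ℤ[(1+√161)/2].
disc(K) = 161 is not divisible by 2; 2 is unramified.
d ≡ 1 (mod 8); the supplementary law gives 2 split.

splits completely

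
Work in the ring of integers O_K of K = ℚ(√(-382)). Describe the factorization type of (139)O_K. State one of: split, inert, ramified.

-382 mod 4 = 2, hence disc K = 4·(-382) = -1528 and O_K = ℤ[√-382].
disc(K) = -1528 is not divisible by 139; 139 is unramified.
Legendre symbol by Euler's criterion: (-382/139) ≡ (-382)^69 ≡ 1 (mod 139), i.e. (-382/139) = 1.
Legendre symbol 1 ⇒ 139 is split.

p splits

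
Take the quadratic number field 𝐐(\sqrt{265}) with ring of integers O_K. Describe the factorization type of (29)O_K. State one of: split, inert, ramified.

d = 265 ≡ 1 (mod 4), so O_K = ℤ[(1+√265)/2] and disc(K) = d = 265.
Since gcd(29, 265) = 1 the prime 29 does not ramify.
Legendre symbol by Euler's criterion: (265/29) ≡ 265^14 ≡ 1 (mod 29), i.e. (265/29) = 1.
Legendre symbol 1 ⇒ 29 is split.

p splits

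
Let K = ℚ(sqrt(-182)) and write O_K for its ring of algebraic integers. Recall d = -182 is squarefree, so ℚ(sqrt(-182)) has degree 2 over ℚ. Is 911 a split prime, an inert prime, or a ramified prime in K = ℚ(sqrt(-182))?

d = -182 ≡ 2 (mod 4), so O_K = ℤ[√-182] and disc(K) = 4d = -728.
Since gcd(911, -728) = 1 the prime 911 does not ramify.
Euler's criterion: (-182)^455 mod 911 = 1. Thus (-182|911) = 1.
d is a quadratic residue mod p, hence 911 splits in O_K.

p splits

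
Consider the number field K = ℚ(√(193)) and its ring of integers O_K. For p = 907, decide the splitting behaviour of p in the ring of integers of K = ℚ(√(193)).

193 mod 4 = 1, hence disc K = 193 and O_K = ℤ[(1+√193)/2].
907 ∤ 193, so 907 is unramified.
Compute (193/907) via Euler: 193^((907-1)/2) mod 907 = 906, so (193/907) = -1.
d is a non-residue mod p, hence 907 remains inert in O_K.

remains prime (inert)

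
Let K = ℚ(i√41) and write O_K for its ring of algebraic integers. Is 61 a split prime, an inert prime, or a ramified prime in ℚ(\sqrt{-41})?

-41 mod 4 = 3, hence disc K = 4·(-41) = -164 and O_K = ℤ[√-41].
Since gcd(61, -164) = 1 the prime 61 does not ramify.
Legendre symbol by Euler's criterion: (-41/61) ≡ (-41)^30 ≡ 1 (mod 61), i.e. (-41/61) = 1.
(-41/61) = 1, so 61 splits.

splits completely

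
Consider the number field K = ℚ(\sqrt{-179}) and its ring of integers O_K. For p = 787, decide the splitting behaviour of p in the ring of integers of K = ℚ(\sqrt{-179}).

inert

-179 mod 4 = 1, hence disc K = -179 and O_K = ℤ[(1+√-179)/2].
Since gcd(787, -179) = 1 the prime 787 does not ramify.
Compute (-179/787) via Euler: 608^((787-1)/2) mod 787 = 786, so (-179/787) = -1.
d is a non-residue mod p, hence 787 remains inert in O_K.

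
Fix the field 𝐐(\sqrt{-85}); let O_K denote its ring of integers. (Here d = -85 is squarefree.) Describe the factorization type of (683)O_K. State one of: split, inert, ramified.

p is inert

d = -85 ≡ 3 (mod 4), so O_K = ℤ[√-85] and disc(K) = 4d = -340.
disc(K) = -340 is not divisible by 683; 683 is unramified.
Euler's criterion: (-85)^341 mod 683 = 682. Thus (-85|683) = -1.
(-85/683) = -1, so 683 is inert.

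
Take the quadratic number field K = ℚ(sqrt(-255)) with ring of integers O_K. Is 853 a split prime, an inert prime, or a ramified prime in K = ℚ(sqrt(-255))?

d = -255 ≡ 1 (mod 4), so O_K = ℤ[(1+√-255)/2] and disc(K) = d = -255.
disc(K) = -255 is not divisible by 853; 853 is unramified.
(-255/853) = 598^426 mod 853 = 1, giving Legendre symbol 1.
(-255/853) = 1, so 853 splits.

split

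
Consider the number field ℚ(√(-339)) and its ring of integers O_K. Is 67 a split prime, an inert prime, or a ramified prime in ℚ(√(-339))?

d = -339 ≡ 1 (mod 4), so O_K = ℤ[(1+√-339)/2] and disc(K) = d = -339.
Since gcd(67, -339) = 1 the prime 67 does not ramify.
Legendre symbol by Euler's criterion: (-339/67) ≡ (-339)^33 ≡ 66 (mod 67), i.e. (-339/67) = -1.
Legendre symbol -1 ⇒ 67 is inert.

inert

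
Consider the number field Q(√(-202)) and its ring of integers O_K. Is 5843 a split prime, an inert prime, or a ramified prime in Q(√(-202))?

inert — (5843) stays prime in O_K

d = -202 ≡ 2 (mod 4), so O_K = ℤ[√-202] and disc(K) = 4d = -808.
Since gcd(5843, -808) = 1 the prime 5843 does not ramify.
Legendre symbol by Euler's criterion: (-202/5843) ≡ (-202)^2921 ≡ 5842 (mod 5843), i.e. (-202/5843) = -1.
Legendre symbol -1 ⇒ 5843 is inert.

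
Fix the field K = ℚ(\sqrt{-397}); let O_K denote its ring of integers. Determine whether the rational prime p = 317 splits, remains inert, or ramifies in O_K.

remains prime (inert)

-397 mod 4 = 3, hence disc K = 4·(-397) = -1588 and O_K = ℤ[√-397].
disc(K) = -1588 is not divisible by 317; 317 is unramified.
(-397/317) = 237^158 mod 317 = 316, giving Legendre symbol -1.
Legendre symbol -1 ⇒ 317 is inert.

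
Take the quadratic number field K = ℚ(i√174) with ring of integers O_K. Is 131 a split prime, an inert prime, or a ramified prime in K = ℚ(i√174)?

d = -174 ≡ 2 (mod 4), so O_K = ℤ[√-174] and disc(K) = 4d = -696.
131 ∤ -696, so 131 is unramified.
(-174/131) = 88^65 mod 131 = 130, giving Legendre symbol -1.
Legendre symbol -1 ⇒ 131 is inert.

inert — (131) stays prime in O_K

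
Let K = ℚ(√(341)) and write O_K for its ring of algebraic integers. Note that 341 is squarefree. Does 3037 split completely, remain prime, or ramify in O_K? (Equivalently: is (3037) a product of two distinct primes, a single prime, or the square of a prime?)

341 mod 4 = 1, hence disc K = 341 and O_K = ℤ[(1+√341)/2].
Since gcd(3037, 341) = 1 the prime 3037 does not ramify.
Compute (341/3037) via Euler: 341^((3037-1)/2) mod 3037 = 3036, so (341/3037) = -1.
d is a non-residue mod p, hence 3037 remains inert in O_K.

remains prime (inert)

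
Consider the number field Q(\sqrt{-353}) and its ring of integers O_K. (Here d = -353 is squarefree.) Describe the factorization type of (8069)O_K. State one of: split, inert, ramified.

d = -353 ≡ 3 (mod 4), so O_K = ℤ[√-353] and disc(K) = 4d = -1412.
disc(K) = -1412 is not divisible by 8069; 8069 is unramified.
Compute (-353/8069) via Euler: 7716^((8069-1)/2) mod 8069 = 1, so (-353/8069) = 1.
(-353/8069) = 1, so 8069 splits.

splits completely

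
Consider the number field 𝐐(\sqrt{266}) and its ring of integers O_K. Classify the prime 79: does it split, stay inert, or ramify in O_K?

remains prime (inert)

266 mod 4 = 2, hence disc K = 4·266 = 1064 and O_K = ℤ[√266].
disc(K) = 1064 is not divisible by 79; 79 is unramified.
(266/79) = 29^39 mod 79 = 78, giving Legendre symbol -1.
(266/79) = -1, so 79 is inert.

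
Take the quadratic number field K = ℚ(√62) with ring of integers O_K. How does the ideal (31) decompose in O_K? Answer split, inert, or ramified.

ramified

Since 62 ≢ 1 mod 4, the ring of integers is ℤ[√62] with discriminant 4·62 = 248.
disc(K) = 248 = 31·8, so p = 31 is ramified.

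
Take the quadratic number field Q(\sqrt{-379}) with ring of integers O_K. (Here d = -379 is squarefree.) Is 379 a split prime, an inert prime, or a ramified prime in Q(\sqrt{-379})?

d = -379 ≡ 1 (mod 4), so O_K = ℤ[(1+√-379)/2] and disc(K) = d = -379.
Ramification test: 379 | -379. The prime 379 ramifies in K.

ramifies in O_K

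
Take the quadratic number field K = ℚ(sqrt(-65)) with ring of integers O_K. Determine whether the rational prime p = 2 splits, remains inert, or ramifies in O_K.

ramified

-65 mod 4 = 3, hence disc K = 4·(-65) = -260 and O_K = ℤ[√-65].
2 divides disc(K) = -260, so 2 ramifies.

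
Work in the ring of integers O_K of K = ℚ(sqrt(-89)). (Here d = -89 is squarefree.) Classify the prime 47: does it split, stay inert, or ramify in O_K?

inert — (47) stays prime in O_K

d = -89 ≡ 3 (mod 4), so O_K = ℤ[√-89] and disc(K) = 4d = -356.
disc(K) = -356 is not divisible by 47; 47 is unramified.
Compute (-89/47) via Euler: 5^((47-1)/2) mod 47 = 46, so (-89/47) = -1.
d is a non-residue mod p, hence 47 remains inert in O_K.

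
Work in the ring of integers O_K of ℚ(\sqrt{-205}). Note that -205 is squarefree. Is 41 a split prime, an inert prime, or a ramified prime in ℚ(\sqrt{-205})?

Since -205 ≢ 1 mod 4, the ring of integers is ℤ[√-205] with discriminant 4·(-205) = -820.
Ramification test: 41 | -820. The prime 41 ramifies in K.

p ramifies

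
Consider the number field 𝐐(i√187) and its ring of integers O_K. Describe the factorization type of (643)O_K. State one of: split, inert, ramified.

-187 mod 4 = 1, hence disc K = -187 and O_K = ℤ[(1+√-187)/2].
disc(K) = -187 is not divisible by 643; 643 is unramified.
Legendre symbol by Euler's criterion: (-187/643) ≡ (-187)^321 ≡ 642 (mod 643), i.e. (-187/643) = -1.
d is a non-residue mod p, hence 643 remains inert in O_K.

p is inert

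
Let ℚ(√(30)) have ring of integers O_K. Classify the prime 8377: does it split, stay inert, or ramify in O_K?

30 mod 4 = 2, hence disc K = 4·30 = 120 and O_K = ℤ[√30].
disc(K) = 120 is not divisible by 8377; 8377 is unramified.
(30/8377) = 30^4188 mod 8377 = 8376, giving Legendre symbol -1.
d is a non-residue mod p, hence 8377 remains inert in O_K.

remains prime (inert)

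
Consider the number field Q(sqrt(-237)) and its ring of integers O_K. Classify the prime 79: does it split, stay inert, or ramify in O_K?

p ramifies

Since -237 ≢ 1 mod 4, the ring of integers is ℤ[√-237] with discriminant 4·(-237) = -948.
79 divides disc(K) = -948, so 79 ramifies.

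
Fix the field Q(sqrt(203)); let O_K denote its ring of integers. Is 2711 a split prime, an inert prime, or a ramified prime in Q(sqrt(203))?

split — (2711) = 𝔭₁𝔭₂ with 𝔭₁ ≠ 𝔭₂

Since 203 ≢ 1 mod 4, the ring of integers is ℤ[√203] with discriminant 4·203 = 812.
disc(K) = 812 is not divisible by 2711; 2711 is unramified.
(203/2711) = 203^1355 mod 2711 = 1, giving Legendre symbol 1.
Legendre symbol 1 ⇒ 2711 is split.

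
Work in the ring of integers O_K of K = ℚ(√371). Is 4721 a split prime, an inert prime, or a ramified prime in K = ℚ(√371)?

remains prime (inert)

d = 371 ≡ 3 (mod 4), so O_K = ℤ[√371] and disc(K) = 4d = 1484.
Since gcd(4721, 1484) = 1 the prime 4721 does not ramify.
Compute (371/4721) via Euler: 371^((4721-1)/2) mod 4721 = 4720, so (371/4721) = -1.
d is a non-residue mod p, hence 4721 remains inert in O_K.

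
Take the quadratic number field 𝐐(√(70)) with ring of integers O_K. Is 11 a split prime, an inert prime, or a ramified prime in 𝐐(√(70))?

Since 70 ≢ 1 mod 4, the ring of integers is ℤ[√70] with discriminant 4·70 = 280.
disc(K) = 280 is not divisible by 11; 11 is unramified.
Euler's criterion: 70^5 mod 11 = 1. Thus (70|11) = 1.
(70/11) = 1, so 11 splits.

p splits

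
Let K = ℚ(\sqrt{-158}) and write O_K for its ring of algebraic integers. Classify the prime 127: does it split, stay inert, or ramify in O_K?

d = -158 ≡ 2 (mod 4), so O_K = ℤ[√-158] and disc(K) = 4d = -632.
127 ∤ -632, so 127 is unramified.
Compute (-158/127) via Euler: 96^((127-1)/2) mod 127 = 126, so (-158/127) = -1.
(-158/127) = -1, so 127 is inert.

inert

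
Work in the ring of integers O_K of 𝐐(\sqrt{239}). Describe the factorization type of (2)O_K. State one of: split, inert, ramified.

2 is ramified

Since 239 ≢ 1 mod 4, the ring of integers is ℤ[√239] with discriminant 4·239 = 956.
2 divides disc(K) = 956, so 2 ramifies.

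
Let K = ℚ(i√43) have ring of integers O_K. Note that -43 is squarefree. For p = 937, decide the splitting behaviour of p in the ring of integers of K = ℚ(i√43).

d = -43 ≡ 1 (mod 4), so O_K = ℤ[(1+√-43)/2] and disc(K) = d = -43.
937 ∤ -43, so 937 is unramified.
Euler's criterion: (-43)^468 mod 937 = 936. Thus (-43|937) = -1.
(-43/937) = -1, so 937 is inert.

remains prime (inert)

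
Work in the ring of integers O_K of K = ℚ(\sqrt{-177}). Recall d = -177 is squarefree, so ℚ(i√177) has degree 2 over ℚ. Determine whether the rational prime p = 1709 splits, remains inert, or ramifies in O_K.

Since -177 ≢ 1 mod 4, the ring of integers is ℤ[√-177] with discriminant 4·(-177) = -708.
Since gcd(1709, -708) = 1 the prime 1709 does not ramify.
Compute (-177/1709) via Euler: 1532^((1709-1)/2) mod 1709 = 1708, so (-177/1709) = -1.
Legendre symbol -1 ⇒ 1709 is inert.

remains prime (inert)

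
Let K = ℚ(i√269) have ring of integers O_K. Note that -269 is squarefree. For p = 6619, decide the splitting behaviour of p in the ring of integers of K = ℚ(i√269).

splits completely

d = -269 ≡ 3 (mod 4), so O_K = ℤ[√-269] and disc(K) = 4d = -1076.
6619 ∤ -1076, so 6619 is unramified.
(-269/6619) = 6350^3309 mod 6619 = 1, giving Legendre symbol 1.
(-269/6619) = 1, so 6619 splits.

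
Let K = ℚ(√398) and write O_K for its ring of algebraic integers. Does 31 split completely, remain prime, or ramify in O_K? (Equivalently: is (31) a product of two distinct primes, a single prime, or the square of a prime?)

inert

d = 398 ≡ 2 (mod 4), so O_K = ℤ[√398] and disc(K) = 4d = 1592.
Since gcd(31, 1592) = 1 the prime 31 does not ramify.
Euler's criterion: 398^15 mod 31 = 30. Thus (398|31) = -1.
(398/31) = -1, so 31 is inert.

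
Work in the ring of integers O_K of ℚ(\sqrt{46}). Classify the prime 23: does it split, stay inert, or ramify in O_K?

23 is ramified

46 mod 4 = 2, hence disc K = 4·46 = 184 and O_K = ℤ[√46].
23 divides disc(K) = 184, so 23 ramifies.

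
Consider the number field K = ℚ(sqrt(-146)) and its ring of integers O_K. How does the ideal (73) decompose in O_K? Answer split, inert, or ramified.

-146 mod 4 = 2, hence disc K = 4·(-146) = -584 and O_K = ℤ[√-146].
73 divides disc(K) = -584, so 73 ramifies.

73 is ramified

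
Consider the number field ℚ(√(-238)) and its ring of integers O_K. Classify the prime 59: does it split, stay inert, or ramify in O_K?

d = -238 ≡ 2 (mod 4), so O_K = ℤ[√-238] and disc(K) = 4d = -952.
Since gcd(59, -952) = 1 the prime 59 does not ramify.
Compute (-238/59) via Euler: 57^((59-1)/2) mod 59 = 1, so (-238/59) = 1.
d is a quadratic residue mod p, hence 59 splits in O_K.

splits completely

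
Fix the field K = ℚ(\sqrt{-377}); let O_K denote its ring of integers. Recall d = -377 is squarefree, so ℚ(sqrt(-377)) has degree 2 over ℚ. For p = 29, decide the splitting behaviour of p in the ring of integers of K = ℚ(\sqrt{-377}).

d = -377 ≡ 3 (mod 4), so O_K = ℤ[√-377] and disc(K) = 4d = -1508.
disc(K) = -1508 = 29·(-52), so p = 29 is ramified.

ramifies in O_K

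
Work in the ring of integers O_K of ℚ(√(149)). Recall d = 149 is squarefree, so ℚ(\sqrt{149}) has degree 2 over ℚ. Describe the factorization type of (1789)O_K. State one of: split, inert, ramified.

splits completely

Since 149 ≡ 1 mod 4, the ring of integers is ℤ[(1+√149)/2] with discriminant 149.
disc(K) = 149 is not divisible by 1789; 1789 is unramified.
(149/1789) = 149^894 mod 1789 = 1, giving Legendre symbol 1.
Legendre symbol 1 ⇒ 1789 is split.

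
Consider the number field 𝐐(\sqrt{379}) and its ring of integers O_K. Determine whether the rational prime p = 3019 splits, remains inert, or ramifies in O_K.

inert

d = 379 ≡ 3 (mod 4), so O_K = ℤ[√379] and disc(K) = 4d = 1516.
Since gcd(3019, 1516) = 1 the prime 3019 does not ramify.
(379/3019) = 379^1509 mod 3019 = 3018, giving Legendre symbol -1.
Legendre symbol -1 ⇒ 3019 is inert.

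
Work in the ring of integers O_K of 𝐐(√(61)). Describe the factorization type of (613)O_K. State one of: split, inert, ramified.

Since 61 ≡ 1 mod 4, the ring of integers is ℤ[(1+√61)/2] with discriminant 61.
613 ∤ 61, so 613 is unramified.
Legendre symbol by Euler's criterion: (61/613) ≡ 61^306 ≡ 1 (mod 613), i.e. (61/613) = 1.
Legendre symbol 1 ⇒ 613 is split.

split — (613) = 𝔭₁𝔭₂ with 𝔭₁ ≠ 𝔭₂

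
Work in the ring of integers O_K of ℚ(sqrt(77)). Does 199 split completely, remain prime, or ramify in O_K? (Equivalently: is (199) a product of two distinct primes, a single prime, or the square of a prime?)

d = 77 ≡ 1 (mod 4), so O_K = ℤ[(1+√77)/2] and disc(K) = d = 77.
Since gcd(199, 77) = 1 the prime 199 does not ramify.
(77/199) = 77^99 mod 199 = 198, giving Legendre symbol -1.
d is a non-residue mod p, hence 199 remains inert in O_K.

inert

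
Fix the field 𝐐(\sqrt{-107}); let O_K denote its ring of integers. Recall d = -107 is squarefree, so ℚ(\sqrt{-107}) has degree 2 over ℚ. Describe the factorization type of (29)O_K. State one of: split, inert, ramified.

-107 mod 4 = 1, hence disc K = -107 and O_K = ℤ[(1+√-107)/2].
disc(K) = -107 is not divisible by 29; 29 is unramified.
Compute (-107/29) via Euler: 9^((29-1)/2) mod 29 = 1, so (-107/29) = 1.
Legendre symbol 1 ⇒ 29 is split.

splits completely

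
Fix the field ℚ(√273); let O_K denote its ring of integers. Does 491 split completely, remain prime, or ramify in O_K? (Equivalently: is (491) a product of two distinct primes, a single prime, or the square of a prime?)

remains prime (inert)

d = 273 ≡ 1 (mod 4), so O_K = ℤ[(1+√273)/2] and disc(K) = d = 273.
491 ∤ 273, so 491 is unramified.
Compute (273/491) via Euler: 273^((491-1)/2) mod 491 = 490, so (273/491) = -1.
d is a non-residue mod p, hence 491 remains inert in O_K.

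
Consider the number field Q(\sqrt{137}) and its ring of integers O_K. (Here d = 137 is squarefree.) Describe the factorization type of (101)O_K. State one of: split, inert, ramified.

137 mod 4 = 1, hence disc K = 137 and O_K = ℤ[(1+√137)/2].
101 ∤ 137, so 101 is unramified.
(137/101) = 36^50 mod 101 = 1, giving Legendre symbol 1.
d is a quadratic residue mod p, hence 101 splits in O_K.

p splits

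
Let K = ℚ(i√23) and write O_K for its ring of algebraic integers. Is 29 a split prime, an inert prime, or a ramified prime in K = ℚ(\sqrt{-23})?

Since -23 ≡ 1 mod 4, the ring of integers is ℤ[(1+√-23)/2] with discriminant -23.
Since gcd(29, -23) = 1 the prime 29 does not ramify.
(-23/29) = 6^14 mod 29 = 1, giving Legendre symbol 1.
Legendre symbol 1 ⇒ 29 is split.

p splits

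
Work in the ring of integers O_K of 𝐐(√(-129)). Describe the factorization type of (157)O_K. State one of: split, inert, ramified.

remains prime (inert)

d = -129 ≡ 3 (mod 4), so O_K = ℤ[√-129] and disc(K) = 4d = -516.
157 ∤ -516, so 157 is unramified.
Compute (-129/157) via Euler: 28^((157-1)/2) mod 157 = 156, so (-129/157) = -1.
d is a non-residue mod p, hence 157 remains inert in O_K.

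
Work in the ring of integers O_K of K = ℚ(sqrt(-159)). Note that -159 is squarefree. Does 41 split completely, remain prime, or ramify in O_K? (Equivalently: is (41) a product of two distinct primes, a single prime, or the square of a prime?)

split — (41) = 𝔭₁𝔭₂ with 𝔭₁ ≠ 𝔭₂

d = -159 ≡ 1 (mod 4), so O_K = ℤ[(1+√-159)/2] and disc(K) = d = -159.
disc(K) = -159 is not divisible by 41; 41 is unramified.
Compute (-159/41) via Euler: 5^((41-1)/2) mod 41 = 1, so (-159/41) = 1.
(-159/41) = 1, so 41 splits.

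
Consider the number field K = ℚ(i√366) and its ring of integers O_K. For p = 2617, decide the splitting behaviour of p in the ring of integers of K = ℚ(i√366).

remains prime (inert)

d = -366 ≡ 2 (mod 4), so O_K = ℤ[√-366] and disc(K) = 4d = -1464.
disc(K) = -1464 is not divisible by 2617; 2617 is unramified.
(-366/2617) = 2251^1308 mod 2617 = 2616, giving Legendre symbol -1.
d is a non-residue mod p, hence 2617 remains inert in O_K.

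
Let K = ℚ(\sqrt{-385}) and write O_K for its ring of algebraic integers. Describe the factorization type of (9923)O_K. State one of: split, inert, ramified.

Since -385 ≢ 1 mod 4, the ring of integers is ℤ[√-385] with discriminant 4·(-385) = -1540.
9923 ∤ -1540, so 9923 is unramified.
Compute (-385/9923) via Euler: 9538^((9923-1)/2) mod 9923 = 1, so (-385/9923) = 1.
Legendre symbol 1 ⇒ 9923 is split.

split — (9923) = 𝔭₁𝔭₂ with 𝔭₁ ≠ 𝔭₂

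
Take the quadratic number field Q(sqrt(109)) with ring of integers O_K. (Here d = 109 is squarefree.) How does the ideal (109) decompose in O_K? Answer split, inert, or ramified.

Since 109 ≡ 1 mod 4, the ring of integers is ℤ[(1+√109)/2] with discriminant 109.
109 divides disc(K) = 109, so 109 ramifies.

ramified — (109) = 𝔭²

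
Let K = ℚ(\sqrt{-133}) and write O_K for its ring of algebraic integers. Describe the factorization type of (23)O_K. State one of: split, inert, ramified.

remains prime (inert)

Since -133 ≢ 1 mod 4, the ring of integers is ℤ[√-133] with discriminant 4·(-133) = -532.
Since gcd(23, -532) = 1 the prime 23 does not ramify.
Compute (-133/23) via Euler: 5^((23-1)/2) mod 23 = 22, so (-133/23) = -1.
d is a non-residue mod p, hence 23 remains inert in O_K.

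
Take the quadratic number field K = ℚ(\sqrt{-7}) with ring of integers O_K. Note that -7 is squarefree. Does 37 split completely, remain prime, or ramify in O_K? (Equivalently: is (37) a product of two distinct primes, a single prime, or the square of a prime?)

-7 mod 4 = 1, hence disc K = -7 and O_K = ℤ[(1+√-7)/2].
disc(K) = -7 is not divisible by 37; 37 is unramified.
Euler's criterion: (-7)^18 mod 37 = 1. Thus (-7|37) = 1.
Legendre symbol 1 ⇒ 37 is split.

p splits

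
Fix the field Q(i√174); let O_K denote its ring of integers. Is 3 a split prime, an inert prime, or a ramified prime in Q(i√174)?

p ramifies

Since -174 ≢ 1 mod 4, the ring of integers is ℤ[√-174] with discriminant 4·(-174) = -696.
Ramification test: 3 | -696. The prime 3 ramifies in K.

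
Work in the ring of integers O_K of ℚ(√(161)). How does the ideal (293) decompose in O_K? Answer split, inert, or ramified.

splits completely

161 mod 4 = 1, hence disc K = 161 and O_K = ℤ[(1+√161)/2].
293 ∤ 161, so 293 is unramified.
Euler's criterion: 161^146 mod 293 = 1. Thus (161|293) = 1.
d is a quadratic residue mod p, hence 293 splits in O_K.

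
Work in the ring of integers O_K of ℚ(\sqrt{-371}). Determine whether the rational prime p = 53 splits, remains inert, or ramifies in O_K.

ramified — (53) = 𝔭²

-371 mod 4 = 1, hence disc K = -371 and O_K = ℤ[(1+√-371)/2].
53 divides disc(K) = -371, so 53 ramifies.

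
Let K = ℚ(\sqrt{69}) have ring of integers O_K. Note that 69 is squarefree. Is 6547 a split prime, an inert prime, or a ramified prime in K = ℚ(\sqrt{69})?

d = 69 ≡ 1 (mod 4), so O_K = ℤ[(1+√69)/2] and disc(K) = d = 69.
6547 ∤ 69, so 6547 is unramified.
Euler's criterion: 69^3273 mod 6547 = 6546. Thus (69|6547) = -1.
(69/6547) = -1, so 6547 is inert.

inert — (6547) stays prime in O_K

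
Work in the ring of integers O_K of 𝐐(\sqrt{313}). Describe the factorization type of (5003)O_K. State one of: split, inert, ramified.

Since 313 ≡ 1 mod 4, the ring of integers is ℤ[(1+√313)/2] with discriminant 313.
5003 ∤ 313, so 5003 is unramified.
(313/5003) = 313^2501 mod 5003 = 5002, giving Legendre symbol -1.
d is a non-residue mod p, hence 5003 remains inert in O_K.

p is inert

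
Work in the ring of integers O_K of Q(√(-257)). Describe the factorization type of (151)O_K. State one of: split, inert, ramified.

-257 mod 4 = 3, hence disc K = 4·(-257) = -1028 and O_K = ℤ[√-257].
151 ∤ -1028, so 151 is unramified.
Compute (-257/151) via Euler: 45^((151-1)/2) mod 151 = 1, so (-257/151) = 1.
d is a quadratic residue mod p, hence 151 splits in O_K.

splits completely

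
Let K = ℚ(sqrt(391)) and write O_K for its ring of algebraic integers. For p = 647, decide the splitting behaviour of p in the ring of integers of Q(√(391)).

391 mod 4 = 3, hence disc K = 4·391 = 1564 and O_K = ℤ[√391].
disc(K) = 1564 is not divisible by 647; 647 is unramified.
Legendre symbol by Euler's criterion: (391/647) ≡ 391^323 ≡ 646 (mod 647), i.e. (391/647) = -1.
Legendre symbol -1 ⇒ 647 is inert.

inert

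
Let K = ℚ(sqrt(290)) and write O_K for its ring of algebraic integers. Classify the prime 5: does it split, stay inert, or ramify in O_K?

Since 290 ≢ 1 mod 4, the ring of integers is ℤ[√290] with discriminant 4·290 = 1160.
disc(K) = 1160 = 5·232, so p = 5 is ramified.

ramifies in O_K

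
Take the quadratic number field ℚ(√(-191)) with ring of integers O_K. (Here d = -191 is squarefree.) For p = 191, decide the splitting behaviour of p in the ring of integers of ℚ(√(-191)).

-191 mod 4 = 1, hence disc K = -191 and O_K = ℤ[(1+√-191)/2].
Ramification test: 191 | -191. The prime 191 ramifies in K.

p ramifies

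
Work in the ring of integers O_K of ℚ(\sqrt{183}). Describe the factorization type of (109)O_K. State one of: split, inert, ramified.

183 mod 4 = 3, hence disc K = 4·183 = 732 and O_K = ℤ[√183].
disc(K) = 732 is not divisible by 109; 109 is unramified.
Euler's criterion: 183^54 mod 109 = 1. Thus (183|109) = 1.
Legendre symbol 1 ⇒ 109 is split.

split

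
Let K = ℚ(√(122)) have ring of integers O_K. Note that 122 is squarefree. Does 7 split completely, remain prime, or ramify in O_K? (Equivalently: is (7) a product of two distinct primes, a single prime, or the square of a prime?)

d = 122 ≡ 2 (mod 4), so O_K = ℤ[√122] and disc(K) = 4d = 488.
Since gcd(7, 488) = 1 the prime 7 does not ramify.
Euler's criterion: 122^3 mod 7 = 6. Thus (122|7) = -1.
Legendre symbol -1 ⇒ 7 is inert.

inert — (7) stays prime in O_K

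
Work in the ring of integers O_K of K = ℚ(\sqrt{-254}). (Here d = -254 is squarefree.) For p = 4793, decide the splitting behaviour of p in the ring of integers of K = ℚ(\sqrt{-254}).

-254 mod 4 = 2, hence disc K = 4·(-254) = -1016 and O_K = ℤ[√-254].
disc(K) = -1016 is not divisible by 4793; 4793 is unramified.
Legendre symbol by Euler's criterion: (-254/4793) ≡ (-254)^2396 ≡ 1 (mod 4793), i.e. (-254/4793) = 1.
d is a quadratic residue mod p, hence 4793 splits in O_K.

splits completely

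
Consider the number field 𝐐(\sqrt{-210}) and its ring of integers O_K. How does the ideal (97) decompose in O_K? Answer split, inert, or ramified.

split — (97) = 𝔭₁𝔭₂ with 𝔭₁ ≠ 𝔭₂

d = -210 ≡ 2 (mod 4), so O_K = ℤ[√-210] and disc(K) = 4d = -840.
disc(K) = -840 is not divisible by 97; 97 is unramified.
(-210/97) = 81^48 mod 97 = 1, giving Legendre symbol 1.
d is a quadratic residue mod p, hence 97 splits in O_K.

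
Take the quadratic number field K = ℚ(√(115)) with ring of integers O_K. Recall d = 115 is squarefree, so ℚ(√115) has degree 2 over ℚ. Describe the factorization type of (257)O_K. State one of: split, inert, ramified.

Since 115 ≢ 1 mod 4, the ring of integers is ℤ[√115] with discriminant 4·115 = 460.
257 ∤ 460, so 257 is unramified.
(115/257) = 115^128 mod 257 = 256, giving Legendre symbol -1.
(115/257) = -1, so 257 is inert.

remains prime (inert)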